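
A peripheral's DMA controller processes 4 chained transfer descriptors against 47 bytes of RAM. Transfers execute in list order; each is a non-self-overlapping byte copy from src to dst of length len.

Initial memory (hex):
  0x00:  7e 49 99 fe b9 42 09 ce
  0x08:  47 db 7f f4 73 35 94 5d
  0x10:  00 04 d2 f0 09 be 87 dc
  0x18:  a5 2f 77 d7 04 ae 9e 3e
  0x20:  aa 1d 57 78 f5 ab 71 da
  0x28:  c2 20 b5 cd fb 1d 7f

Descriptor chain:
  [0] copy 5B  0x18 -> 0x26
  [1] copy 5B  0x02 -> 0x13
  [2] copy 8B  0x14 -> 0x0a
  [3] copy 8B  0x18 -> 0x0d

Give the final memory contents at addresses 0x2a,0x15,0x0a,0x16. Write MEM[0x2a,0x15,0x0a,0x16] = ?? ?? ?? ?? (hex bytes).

  after D0: wrote 5B at 0x26 = a52f77d704
  after D1: wrote 5B at 0x13 = 99feb94209
  after D2: wrote 8B at 0x0a = feb94209a52f77d7
  after D3: wrote 8B at 0x0d = a52f77d704ae9e3e
query mem[0x2a]=0x04, mem[0x15]=0xb9, mem[0x0a]=0xfe, mem[0x16]=0x42

MEM[0x2a,0x15,0x0a,0x16] = 04 b9 fe 42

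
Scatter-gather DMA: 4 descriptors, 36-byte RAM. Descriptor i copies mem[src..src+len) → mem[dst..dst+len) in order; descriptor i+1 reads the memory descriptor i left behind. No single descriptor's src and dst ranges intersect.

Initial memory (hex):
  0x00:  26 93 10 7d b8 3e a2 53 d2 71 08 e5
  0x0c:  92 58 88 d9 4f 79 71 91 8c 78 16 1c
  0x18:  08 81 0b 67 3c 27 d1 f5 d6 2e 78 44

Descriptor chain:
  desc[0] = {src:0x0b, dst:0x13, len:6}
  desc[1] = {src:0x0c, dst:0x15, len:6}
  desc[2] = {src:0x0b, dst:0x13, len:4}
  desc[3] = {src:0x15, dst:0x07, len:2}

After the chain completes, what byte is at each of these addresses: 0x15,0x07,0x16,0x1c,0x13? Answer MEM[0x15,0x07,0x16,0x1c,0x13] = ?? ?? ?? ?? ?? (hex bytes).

[0] 0x0b->0x13 len=6 : e5 92 58 88 d9 4f
[1] 0x0c->0x15 len=6 : 92 58 88 d9 4f 79
[2] 0x0b->0x13 len=4 : e5 92 58 88
[3] 0x15->0x07 len=2 : 58 88
query mem[0x15]=0x58, mem[0x07]=0x58, mem[0x16]=0x88, mem[0x1c]=0x3c, mem[0x13]=0xe5

MEM[0x15,0x07,0x16,0x1c,0x13] = 58 58 88 3c e5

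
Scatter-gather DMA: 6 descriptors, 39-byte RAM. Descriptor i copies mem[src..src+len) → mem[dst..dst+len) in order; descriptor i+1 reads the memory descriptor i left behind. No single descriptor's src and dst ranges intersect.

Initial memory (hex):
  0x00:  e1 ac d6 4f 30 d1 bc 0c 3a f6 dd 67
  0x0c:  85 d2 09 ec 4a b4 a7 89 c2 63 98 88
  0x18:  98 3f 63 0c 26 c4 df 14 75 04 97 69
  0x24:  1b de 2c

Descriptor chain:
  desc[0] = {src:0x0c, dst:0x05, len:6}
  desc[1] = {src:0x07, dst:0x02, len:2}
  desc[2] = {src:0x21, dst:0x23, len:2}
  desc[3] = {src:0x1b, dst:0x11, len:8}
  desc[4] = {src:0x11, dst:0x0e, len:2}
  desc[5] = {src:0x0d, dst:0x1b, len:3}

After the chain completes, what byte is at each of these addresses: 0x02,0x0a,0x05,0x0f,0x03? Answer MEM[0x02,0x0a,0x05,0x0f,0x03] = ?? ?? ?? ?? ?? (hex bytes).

MEM[0x02,0x0a,0x05,0x0f,0x03] = 09 b4 85 26 ec

D0: mem[0x05..0x0a] <- [85 d2 09 ec 4a b4]
D1: mem[0x02..0x03] <- [09 ec]
D2: mem[0x23..0x24] <- [04 97]
D3: mem[0x11..0x18] <- [0c 26 c4 df 14 75 04 97]
D4: mem[0x0e..0x0f] <- [0c 26]
D5: mem[0x1b..0x1d] <- [d2 0c 26]
query mem[0x02]=0x09, mem[0x0a]=0xb4, mem[0x05]=0x85, mem[0x0f]=0x26, mem[0x03]=0xec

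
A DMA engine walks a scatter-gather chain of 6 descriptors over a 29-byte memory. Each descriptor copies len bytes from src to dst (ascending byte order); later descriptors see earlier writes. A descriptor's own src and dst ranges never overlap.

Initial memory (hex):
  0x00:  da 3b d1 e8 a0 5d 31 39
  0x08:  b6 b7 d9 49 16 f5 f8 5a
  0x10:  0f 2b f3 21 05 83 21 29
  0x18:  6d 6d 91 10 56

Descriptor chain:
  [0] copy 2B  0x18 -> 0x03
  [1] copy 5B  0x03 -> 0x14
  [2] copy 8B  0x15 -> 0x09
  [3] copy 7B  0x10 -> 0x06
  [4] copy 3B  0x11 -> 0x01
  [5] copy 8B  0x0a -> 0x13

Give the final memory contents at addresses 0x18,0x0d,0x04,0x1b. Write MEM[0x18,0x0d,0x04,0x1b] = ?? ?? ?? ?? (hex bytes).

MEM[0x18,0x0d,0x04,0x1b] = 10 6d 6d 10

  after D0: wrote 2B at 0x03 = 6d6d
  after D1: wrote 5B at 0x14 = 6d6d5d3139
  after D2: wrote 8B at 0x09 = 6d5d31396d911056
  after D3: wrote 7B at 0x06 = 562bf3216d6d5d
  after D4: wrote 3B at 0x01 = 2bf321
  after D5: wrote 8B at 0x13 = 6d6d5d6d9110562b
query mem[0x18]=0x10, mem[0x0d]=0x6d, mem[0x04]=0x6d, mem[0x1b]=0x10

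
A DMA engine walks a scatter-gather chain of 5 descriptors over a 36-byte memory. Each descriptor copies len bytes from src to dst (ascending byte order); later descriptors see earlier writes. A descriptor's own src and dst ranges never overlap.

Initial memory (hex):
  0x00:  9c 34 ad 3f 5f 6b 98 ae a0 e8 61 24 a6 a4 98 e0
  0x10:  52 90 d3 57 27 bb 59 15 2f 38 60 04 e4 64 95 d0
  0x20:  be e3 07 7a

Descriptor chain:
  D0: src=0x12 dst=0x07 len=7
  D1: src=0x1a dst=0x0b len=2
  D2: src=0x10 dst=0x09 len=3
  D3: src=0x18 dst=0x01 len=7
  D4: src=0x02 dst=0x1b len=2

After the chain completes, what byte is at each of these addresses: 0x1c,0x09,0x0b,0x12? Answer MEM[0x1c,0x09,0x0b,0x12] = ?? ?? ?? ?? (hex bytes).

MEM[0x1c,0x09,0x0b,0x12] = 60 52 d3 d3

[0] 0x12->0x07 len=7 : d3 57 27 bb 59 15 2f
[1] 0x1a->0x0b len=2 : 60 04
[2] 0x10->0x09 len=3 : 52 90 d3
[3] 0x18->0x01 len=7 : 2f 38 60 04 e4 64 95
[4] 0x02->0x1b len=2 : 38 60
query mem[0x1c]=0x60, mem[0x09]=0x52, mem[0x0b]=0xd3, mem[0x12]=0xd3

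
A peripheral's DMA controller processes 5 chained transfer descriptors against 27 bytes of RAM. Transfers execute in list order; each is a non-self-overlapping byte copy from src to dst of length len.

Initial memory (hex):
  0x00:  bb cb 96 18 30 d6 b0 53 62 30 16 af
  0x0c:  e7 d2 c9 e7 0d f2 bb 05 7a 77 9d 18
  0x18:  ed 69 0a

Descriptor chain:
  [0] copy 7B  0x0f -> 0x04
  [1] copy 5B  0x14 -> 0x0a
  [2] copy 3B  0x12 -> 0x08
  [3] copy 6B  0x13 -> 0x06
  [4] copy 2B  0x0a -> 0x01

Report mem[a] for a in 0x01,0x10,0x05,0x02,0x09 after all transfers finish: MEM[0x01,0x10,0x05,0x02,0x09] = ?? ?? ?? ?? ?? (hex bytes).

[0] 0x0f->0x04 len=7 : e7 0d f2 bb 05 7a 77
[1] 0x14->0x0a len=5 : 7a 77 9d 18 ed
[2] 0x12->0x08 len=3 : bb 05 7a
[3] 0x13->0x06 len=6 : 05 7a 77 9d 18 ed
[4] 0x0a->0x01 len=2 : 18 ed
query mem[0x01]=0x18, mem[0x10]=0x0d, mem[0x05]=0x0d, mem[0x02]=0xed, mem[0x09]=0x9d

MEM[0x01,0x10,0x05,0x02,0x09] = 18 0d 0d ed 9d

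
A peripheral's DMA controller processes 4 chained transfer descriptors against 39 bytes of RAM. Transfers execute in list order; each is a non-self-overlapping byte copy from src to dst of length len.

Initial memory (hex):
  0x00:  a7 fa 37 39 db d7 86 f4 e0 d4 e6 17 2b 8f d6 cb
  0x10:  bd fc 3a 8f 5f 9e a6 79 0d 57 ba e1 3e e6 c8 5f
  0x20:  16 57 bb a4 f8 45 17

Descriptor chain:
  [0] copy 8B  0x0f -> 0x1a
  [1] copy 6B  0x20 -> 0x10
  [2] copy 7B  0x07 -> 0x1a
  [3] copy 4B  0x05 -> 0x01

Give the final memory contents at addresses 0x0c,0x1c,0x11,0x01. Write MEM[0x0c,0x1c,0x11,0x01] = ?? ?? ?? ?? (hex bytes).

MEM[0x0c,0x1c,0x11,0x01] = 2b d4 a6 d7

D0: mem[0x1a..0x21] <- [cb bd fc 3a 8f 5f 9e a6]
D1: mem[0x10..0x15] <- [9e a6 bb a4 f8 45]
D2: mem[0x1a..0x20] <- [f4 e0 d4 e6 17 2b 8f]
D3: mem[0x01..0x04] <- [d7 86 f4 e0]
query mem[0x0c]=0x2b, mem[0x1c]=0xd4, mem[0x11]=0xa6, mem[0x01]=0xd7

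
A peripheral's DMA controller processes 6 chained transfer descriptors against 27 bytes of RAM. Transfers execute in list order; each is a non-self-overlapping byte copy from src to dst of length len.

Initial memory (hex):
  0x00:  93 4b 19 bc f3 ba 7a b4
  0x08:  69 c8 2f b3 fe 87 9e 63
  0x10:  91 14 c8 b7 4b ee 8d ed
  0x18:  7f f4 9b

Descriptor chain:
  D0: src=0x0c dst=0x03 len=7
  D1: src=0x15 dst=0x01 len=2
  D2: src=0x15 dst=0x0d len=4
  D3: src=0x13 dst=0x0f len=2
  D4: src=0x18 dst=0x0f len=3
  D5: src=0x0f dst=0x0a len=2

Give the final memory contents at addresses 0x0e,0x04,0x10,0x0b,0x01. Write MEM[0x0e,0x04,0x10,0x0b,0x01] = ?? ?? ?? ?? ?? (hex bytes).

MEM[0x0e,0x04,0x10,0x0b,0x01] = 8d 87 f4 f4 ee

[0] 0x0c->0x03 len=7 : fe 87 9e 63 91 14 c8
[1] 0x15->0x01 len=2 : ee 8d
[2] 0x15->0x0d len=4 : ee 8d ed 7f
[3] 0x13->0x0f len=2 : b7 4b
[4] 0x18->0x0f len=3 : 7f f4 9b
[5] 0x0f->0x0a len=2 : 7f f4
query mem[0x0e]=0x8d, mem[0x04]=0x87, mem[0x10]=0xf4, mem[0x0b]=0xf4, mem[0x01]=0xee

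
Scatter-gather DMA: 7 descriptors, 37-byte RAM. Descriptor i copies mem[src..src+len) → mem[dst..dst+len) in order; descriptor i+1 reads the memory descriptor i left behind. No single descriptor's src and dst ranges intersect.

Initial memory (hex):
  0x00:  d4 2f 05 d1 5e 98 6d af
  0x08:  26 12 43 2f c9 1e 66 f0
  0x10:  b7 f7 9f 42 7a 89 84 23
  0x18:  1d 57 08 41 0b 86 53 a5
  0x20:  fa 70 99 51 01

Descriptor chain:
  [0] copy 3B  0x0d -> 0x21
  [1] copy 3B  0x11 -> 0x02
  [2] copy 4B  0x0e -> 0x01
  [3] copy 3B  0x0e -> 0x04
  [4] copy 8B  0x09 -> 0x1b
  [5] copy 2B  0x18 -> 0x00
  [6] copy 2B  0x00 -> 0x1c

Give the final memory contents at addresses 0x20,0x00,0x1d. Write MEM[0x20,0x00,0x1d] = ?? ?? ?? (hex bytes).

  after D0: wrote 3B at 0x21 = 1e66f0
  after D1: wrote 3B at 0x02 = f79f42
  after D2: wrote 4B at 0x01 = 66f0b7f7
  after D3: wrote 3B at 0x04 = 66f0b7
  after D4: wrote 8B at 0x1b = 12432fc91e66f0b7
  after D5: wrote 2B at 0x00 = 1d57
  after D6: wrote 2B at 0x1c = 1d57
query mem[0x20]=0x66, mem[0x00]=0x1d, mem[0x1d]=0x57

MEM[0x20,0x00,0x1d] = 66 1d 57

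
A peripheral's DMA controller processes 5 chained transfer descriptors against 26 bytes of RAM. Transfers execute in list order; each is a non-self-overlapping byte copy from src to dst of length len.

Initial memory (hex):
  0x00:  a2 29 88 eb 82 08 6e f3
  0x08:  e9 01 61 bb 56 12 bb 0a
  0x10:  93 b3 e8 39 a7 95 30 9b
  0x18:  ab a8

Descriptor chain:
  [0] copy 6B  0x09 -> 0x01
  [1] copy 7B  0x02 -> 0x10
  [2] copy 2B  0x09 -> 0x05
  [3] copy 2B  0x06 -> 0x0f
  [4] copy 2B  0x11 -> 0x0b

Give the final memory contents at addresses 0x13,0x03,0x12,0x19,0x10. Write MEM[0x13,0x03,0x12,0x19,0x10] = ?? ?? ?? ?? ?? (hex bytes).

#0 dst[0x01+6] := {0x01,0x61,0xbb,0x56,0x12,0xbb}
#1 dst[0x10+7] := {0x61,0xbb,0x56,0x12,0xbb,0xf3,0xe9}
#2 dst[0x05+2] := {0x01,0x61}
#3 dst[0x0f+2] := {0x61,0xf3}
#4 dst[0x0b+2] := {0xbb,0x56}
query mem[0x13]=0x12, mem[0x03]=0xbb, mem[0x12]=0x56, mem[0x19]=0xa8, mem[0x10]=0xf3

MEM[0x13,0x03,0x12,0x19,0x10] = 12 bb 56 a8 f3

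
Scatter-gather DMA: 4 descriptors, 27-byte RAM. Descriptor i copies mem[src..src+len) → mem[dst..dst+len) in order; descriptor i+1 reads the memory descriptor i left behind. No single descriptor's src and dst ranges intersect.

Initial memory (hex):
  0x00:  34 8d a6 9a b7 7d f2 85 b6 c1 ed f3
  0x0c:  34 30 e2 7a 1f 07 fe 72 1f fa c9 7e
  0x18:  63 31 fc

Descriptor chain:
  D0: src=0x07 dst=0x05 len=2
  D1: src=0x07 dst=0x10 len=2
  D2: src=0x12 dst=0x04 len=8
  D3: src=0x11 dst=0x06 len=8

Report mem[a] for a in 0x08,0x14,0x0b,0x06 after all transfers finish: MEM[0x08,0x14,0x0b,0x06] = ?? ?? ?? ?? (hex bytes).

MEM[0x08,0x14,0x0b,0x06] = 72 1f c9 b6

#0 dst[0x05+2] := {0x85,0xb6}
#1 dst[0x10+2] := {0x85,0xb6}
#2 dst[0x04+8] := {0xfe,0x72,0x1f,0xfa,0xc9,0x7e,0x63,0x31}
#3 dst[0x06+8] := {0xb6,0xfe,0x72,0x1f,0xfa,0xc9,0x7e,0x63}
query mem[0x08]=0x72, mem[0x14]=0x1f, mem[0x0b]=0xc9, mem[0x06]=0xb6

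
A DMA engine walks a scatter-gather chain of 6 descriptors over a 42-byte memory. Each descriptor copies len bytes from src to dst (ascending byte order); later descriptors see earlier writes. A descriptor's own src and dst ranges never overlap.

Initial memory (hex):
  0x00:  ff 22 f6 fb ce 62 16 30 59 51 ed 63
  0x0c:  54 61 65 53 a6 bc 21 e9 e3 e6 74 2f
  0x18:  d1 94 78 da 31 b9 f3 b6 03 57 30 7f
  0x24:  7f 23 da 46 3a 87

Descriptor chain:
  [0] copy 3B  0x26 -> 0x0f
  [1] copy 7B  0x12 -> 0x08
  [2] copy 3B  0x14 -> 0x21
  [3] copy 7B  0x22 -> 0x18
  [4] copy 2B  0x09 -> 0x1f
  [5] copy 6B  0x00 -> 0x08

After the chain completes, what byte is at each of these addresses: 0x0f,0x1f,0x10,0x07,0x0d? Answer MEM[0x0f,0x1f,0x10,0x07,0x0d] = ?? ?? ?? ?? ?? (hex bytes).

MEM[0x0f,0x1f,0x10,0x07,0x0d] = da e9 46 30 62

D0: mem[0x0f..0x11] <- [da 46 3a]
D1: mem[0x08..0x0e] <- [21 e9 e3 e6 74 2f d1]
D2: mem[0x21..0x23] <- [e3 e6 74]
D3: mem[0x18..0x1e] <- [e6 74 7f 23 da 46 3a]
D4: mem[0x1f..0x20] <- [e9 e3]
D5: mem[0x08..0x0d] <- [ff 22 f6 fb ce 62]
query mem[0x0f]=0xda, mem[0x1f]=0xe9, mem[0x10]=0x46, mem[0x07]=0x30, mem[0x0d]=0x62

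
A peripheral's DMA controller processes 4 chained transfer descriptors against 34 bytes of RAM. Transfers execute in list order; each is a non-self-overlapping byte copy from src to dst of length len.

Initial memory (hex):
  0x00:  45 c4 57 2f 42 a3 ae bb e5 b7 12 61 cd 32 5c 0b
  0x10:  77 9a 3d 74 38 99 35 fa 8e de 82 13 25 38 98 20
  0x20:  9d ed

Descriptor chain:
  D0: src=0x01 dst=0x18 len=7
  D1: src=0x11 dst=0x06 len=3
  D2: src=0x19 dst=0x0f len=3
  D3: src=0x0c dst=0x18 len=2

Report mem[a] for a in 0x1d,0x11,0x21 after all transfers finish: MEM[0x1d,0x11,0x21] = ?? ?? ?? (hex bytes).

#0 dst[0x18+7] := {0xc4,0x57,0x2f,0x42,0xa3,0xae,0xbb}
#1 dst[0x06+3] := {0x9a,0x3d,0x74}
#2 dst[0x0f+3] := {0x57,0x2f,0x42}
#3 dst[0x18+2] := {0xcd,0x32}
query mem[0x1d]=0xae, mem[0x11]=0x42, mem[0x21]=0xed

MEM[0x1d,0x11,0x21] = ae 42 ed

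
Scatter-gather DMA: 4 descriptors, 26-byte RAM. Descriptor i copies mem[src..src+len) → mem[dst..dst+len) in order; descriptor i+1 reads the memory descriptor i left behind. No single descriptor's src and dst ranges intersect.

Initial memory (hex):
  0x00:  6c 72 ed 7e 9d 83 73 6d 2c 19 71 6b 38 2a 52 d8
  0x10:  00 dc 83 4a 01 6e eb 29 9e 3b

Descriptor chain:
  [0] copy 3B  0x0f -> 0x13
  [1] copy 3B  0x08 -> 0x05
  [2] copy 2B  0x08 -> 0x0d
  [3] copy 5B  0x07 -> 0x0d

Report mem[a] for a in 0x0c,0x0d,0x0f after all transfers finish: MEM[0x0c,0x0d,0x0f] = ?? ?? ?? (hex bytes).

MEM[0x0c,0x0d,0x0f] = 38 71 19

#0 dst[0x13+3] := {0xd8,0x00,0xdc}
#1 dst[0x05+3] := {0x2c,0x19,0x71}
#2 dst[0x0d+2] := {0x2c,0x19}
#3 dst[0x0d+5] := {0x71,0x2c,0x19,0x71,0x6b}
query mem[0x0c]=0x38, mem[0x0d]=0x71, mem[0x0f]=0x19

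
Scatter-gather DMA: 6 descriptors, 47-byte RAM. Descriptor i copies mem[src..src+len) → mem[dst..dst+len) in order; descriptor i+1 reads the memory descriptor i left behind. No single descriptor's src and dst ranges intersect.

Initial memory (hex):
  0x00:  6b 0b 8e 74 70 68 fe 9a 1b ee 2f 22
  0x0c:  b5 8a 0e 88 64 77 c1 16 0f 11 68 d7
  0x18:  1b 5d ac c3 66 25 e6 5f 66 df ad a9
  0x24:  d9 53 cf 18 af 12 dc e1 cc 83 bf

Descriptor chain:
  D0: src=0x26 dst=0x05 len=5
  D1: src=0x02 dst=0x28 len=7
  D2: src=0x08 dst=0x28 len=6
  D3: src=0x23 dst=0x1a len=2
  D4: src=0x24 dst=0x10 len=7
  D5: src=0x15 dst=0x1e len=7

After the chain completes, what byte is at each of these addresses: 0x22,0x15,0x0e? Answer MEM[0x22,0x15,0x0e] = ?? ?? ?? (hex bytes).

MEM[0x22,0x15,0x0e] = 5d dc 0e

D0: mem[0x05..0x09] <- [cf 18 af 12 dc]
D1: mem[0x28..0x2e] <- [8e 74 70 cf 18 af 12]
D2: mem[0x28..0x2d] <- [12 dc 2f 22 b5 8a]
D3: mem[0x1a..0x1b] <- [a9 d9]
D4: mem[0x10..0x16] <- [d9 53 cf 18 12 dc 2f]
D5: mem[0x1e..0x24] <- [dc 2f d7 1b 5d a9 d9]
query mem[0x22]=0x5d, mem[0x15]=0xdc, mem[0x0e]=0x0e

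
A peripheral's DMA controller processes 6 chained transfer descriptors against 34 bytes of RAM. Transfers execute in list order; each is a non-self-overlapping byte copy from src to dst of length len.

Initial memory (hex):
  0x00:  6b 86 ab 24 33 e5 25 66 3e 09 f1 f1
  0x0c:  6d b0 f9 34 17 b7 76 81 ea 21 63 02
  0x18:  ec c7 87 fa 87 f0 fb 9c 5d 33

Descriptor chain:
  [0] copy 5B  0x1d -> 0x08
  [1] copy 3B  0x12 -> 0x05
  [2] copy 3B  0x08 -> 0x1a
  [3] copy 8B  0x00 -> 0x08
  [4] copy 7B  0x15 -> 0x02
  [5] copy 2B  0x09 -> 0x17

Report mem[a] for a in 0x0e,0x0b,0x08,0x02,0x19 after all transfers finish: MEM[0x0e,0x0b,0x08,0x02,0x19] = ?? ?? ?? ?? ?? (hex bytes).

MEM[0x0e,0x0b,0x08,0x02,0x19] = 81 24 fb 21 c7

#0 dst[0x08+5] := {0xf0,0xfb,0x9c,0x5d,0x33}
#1 dst[0x05+3] := {0x76,0x81,0xea}
#2 dst[0x1a+3] := {0xf0,0xfb,0x9c}
#3 dst[0x08+8] := {0x6b,0x86,0xab,0x24,0x33,0x76,0x81,0xea}
#4 dst[0x02+7] := {0x21,0x63,0x02,0xec,0xc7,0xf0,0xfb}
#5 dst[0x17+2] := {0x86,0xab}
query mem[0x0e]=0x81, mem[0x0b]=0x24, mem[0x08]=0xfb, mem[0x02]=0x21, mem[0x19]=0xc7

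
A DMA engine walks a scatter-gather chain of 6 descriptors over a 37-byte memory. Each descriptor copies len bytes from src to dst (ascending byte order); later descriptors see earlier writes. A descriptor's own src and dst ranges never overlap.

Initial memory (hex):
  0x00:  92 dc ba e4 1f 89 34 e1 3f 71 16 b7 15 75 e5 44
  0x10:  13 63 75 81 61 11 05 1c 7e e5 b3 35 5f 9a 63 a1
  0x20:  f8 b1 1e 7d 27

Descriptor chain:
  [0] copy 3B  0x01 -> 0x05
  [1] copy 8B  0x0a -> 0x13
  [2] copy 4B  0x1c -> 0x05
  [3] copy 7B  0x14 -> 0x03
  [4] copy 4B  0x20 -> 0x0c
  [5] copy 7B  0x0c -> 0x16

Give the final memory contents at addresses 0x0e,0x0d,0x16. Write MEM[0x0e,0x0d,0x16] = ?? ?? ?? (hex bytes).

D0: mem[0x05..0x07] <- [dc ba e4]
D1: mem[0x13..0x1a] <- [16 b7 15 75 e5 44 13 63]
D2: mem[0x05..0x08] <- [5f 9a 63 a1]
D3: mem[0x03..0x09] <- [b7 15 75 e5 44 13 63]
D4: mem[0x0c..0x0f] <- [f8 b1 1e 7d]
D5: mem[0x16..0x1c] <- [f8 b1 1e 7d 13 63 75]
query mem[0x0e]=0x1e, mem[0x0d]=0xb1, mem[0x16]=0xf8

MEM[0x0e,0x0d,0x16] = 1e b1 f8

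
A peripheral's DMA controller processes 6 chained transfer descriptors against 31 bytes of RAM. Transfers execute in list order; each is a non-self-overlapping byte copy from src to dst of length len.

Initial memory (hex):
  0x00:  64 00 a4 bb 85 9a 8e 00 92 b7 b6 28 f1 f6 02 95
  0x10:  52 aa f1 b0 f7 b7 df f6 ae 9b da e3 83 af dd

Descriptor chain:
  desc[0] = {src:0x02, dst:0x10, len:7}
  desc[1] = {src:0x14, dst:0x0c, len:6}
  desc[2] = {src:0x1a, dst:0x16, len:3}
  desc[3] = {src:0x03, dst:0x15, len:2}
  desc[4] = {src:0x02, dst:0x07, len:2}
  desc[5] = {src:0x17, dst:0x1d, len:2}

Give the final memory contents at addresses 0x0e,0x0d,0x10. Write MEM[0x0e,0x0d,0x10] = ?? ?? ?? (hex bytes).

MEM[0x0e,0x0d,0x10] = 92 00 ae

  after D0: wrote 7B at 0x10 = a4bb859a8e0092
  after D1: wrote 6B at 0x0c = 8e0092f6ae9b
  after D2: wrote 3B at 0x16 = dae383
  after D3: wrote 2B at 0x15 = bb85
  after D4: wrote 2B at 0x07 = a4bb
  after D5: wrote 2B at 0x1d = e383
query mem[0x0e]=0x92, mem[0x0d]=0x00, mem[0x10]=0xae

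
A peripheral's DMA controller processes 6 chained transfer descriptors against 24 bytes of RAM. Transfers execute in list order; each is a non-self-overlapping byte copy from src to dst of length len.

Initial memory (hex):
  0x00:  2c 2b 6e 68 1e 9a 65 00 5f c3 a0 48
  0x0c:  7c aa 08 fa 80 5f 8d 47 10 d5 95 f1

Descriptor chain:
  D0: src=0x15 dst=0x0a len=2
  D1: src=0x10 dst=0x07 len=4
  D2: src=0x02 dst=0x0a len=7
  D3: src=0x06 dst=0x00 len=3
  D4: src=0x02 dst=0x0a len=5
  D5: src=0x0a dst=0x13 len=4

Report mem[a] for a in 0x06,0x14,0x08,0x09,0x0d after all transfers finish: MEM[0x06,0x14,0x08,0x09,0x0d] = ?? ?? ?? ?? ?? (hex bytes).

MEM[0x06,0x14,0x08,0x09,0x0d] = 65 68 5f 8d 9a

#0 dst[0x0a+2] := {0xd5,0x95}
#1 dst[0x07+4] := {0x80,0x5f,0x8d,0x47}
#2 dst[0x0a+7] := {0x6e,0x68,0x1e,0x9a,0x65,0x80,0x5f}
#3 dst[0x00+3] := {0x65,0x80,0x5f}
#4 dst[0x0a+5] := {0x5f,0x68,0x1e,0x9a,0x65}
#5 dst[0x13+4] := {0x5f,0x68,0x1e,0x9a}
query mem[0x06]=0x65, mem[0x14]=0x68, mem[0x08]=0x5f, mem[0x09]=0x8d, mem[0x0d]=0x9a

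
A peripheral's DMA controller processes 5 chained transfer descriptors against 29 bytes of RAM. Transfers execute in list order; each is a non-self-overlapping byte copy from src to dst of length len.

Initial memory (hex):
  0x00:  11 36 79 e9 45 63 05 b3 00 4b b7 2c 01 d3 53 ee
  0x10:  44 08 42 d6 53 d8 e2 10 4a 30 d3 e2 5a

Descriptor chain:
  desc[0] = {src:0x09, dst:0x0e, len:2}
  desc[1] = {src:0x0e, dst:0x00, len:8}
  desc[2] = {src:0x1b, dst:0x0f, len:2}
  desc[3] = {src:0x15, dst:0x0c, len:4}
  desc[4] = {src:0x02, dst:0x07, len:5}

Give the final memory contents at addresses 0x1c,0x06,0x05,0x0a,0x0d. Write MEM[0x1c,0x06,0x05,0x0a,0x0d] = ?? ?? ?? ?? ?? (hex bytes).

  after D0: wrote 2B at 0x0e = 4bb7
  after D1: wrote 8B at 0x00 = 4bb7440842d653d8
  after D2: wrote 2B at 0x0f = e25a
  after D3: wrote 4B at 0x0c = d8e2104a
  after D4: wrote 5B at 0x07 = 440842d653
query mem[0x1c]=0x5a, mem[0x06]=0x53, mem[0x05]=0xd6, mem[0x0a]=0xd6, mem[0x0d]=0xe2

MEM[0x1c,0x06,0x05,0x0a,0x0d] = 5a 53 d6 d6 e2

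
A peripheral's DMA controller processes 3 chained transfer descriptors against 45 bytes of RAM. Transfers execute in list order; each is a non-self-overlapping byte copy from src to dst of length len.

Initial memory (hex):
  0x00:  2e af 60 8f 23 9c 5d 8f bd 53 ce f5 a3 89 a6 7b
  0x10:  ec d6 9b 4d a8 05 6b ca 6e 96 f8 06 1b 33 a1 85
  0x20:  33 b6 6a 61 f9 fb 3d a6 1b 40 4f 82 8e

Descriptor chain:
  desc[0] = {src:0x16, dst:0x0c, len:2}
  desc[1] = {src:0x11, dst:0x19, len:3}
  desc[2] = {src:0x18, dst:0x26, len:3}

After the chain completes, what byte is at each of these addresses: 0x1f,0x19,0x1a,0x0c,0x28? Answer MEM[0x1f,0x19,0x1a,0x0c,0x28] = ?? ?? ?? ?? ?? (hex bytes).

#0 dst[0x0c+2] := {0x6b,0xca}
#1 dst[0x19+3] := {0xd6,0x9b,0x4d}
#2 dst[0x26+3] := {0x6e,0xd6,0x9b}
query mem[0x1f]=0x85, mem[0x19]=0xd6, mem[0x1a]=0x9b, mem[0x0c]=0x6b, mem[0x28]=0x9b

MEM[0x1f,0x19,0x1a,0x0c,0x28] = 85 d6 9b 6b 9b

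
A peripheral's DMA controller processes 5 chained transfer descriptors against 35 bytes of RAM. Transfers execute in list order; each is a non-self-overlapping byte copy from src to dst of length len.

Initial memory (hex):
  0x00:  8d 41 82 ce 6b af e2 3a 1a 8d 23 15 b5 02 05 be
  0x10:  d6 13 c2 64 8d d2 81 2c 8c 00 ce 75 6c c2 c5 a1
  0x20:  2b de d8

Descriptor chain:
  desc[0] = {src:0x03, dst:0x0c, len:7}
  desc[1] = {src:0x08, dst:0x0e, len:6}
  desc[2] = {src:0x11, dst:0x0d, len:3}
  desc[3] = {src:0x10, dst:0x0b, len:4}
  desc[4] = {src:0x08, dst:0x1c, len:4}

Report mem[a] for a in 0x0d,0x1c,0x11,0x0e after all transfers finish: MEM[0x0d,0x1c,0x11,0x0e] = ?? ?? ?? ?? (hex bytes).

[0] 0x03->0x0c len=7 : ce 6b af e2 3a 1a 8d
[1] 0x08->0x0e len=6 : 1a 8d 23 15 ce 6b
[2] 0x11->0x0d len=3 : 15 ce 6b
[3] 0x10->0x0b len=4 : 23 15 ce 6b
[4] 0x08->0x1c len=4 : 1a 8d 23 23
query mem[0x0d]=0xce, mem[0x1c]=0x1a, mem[0x11]=0x15, mem[0x0e]=0x6b

MEM[0x0d,0x1c,0x11,0x0e] = ce 1a 15 6b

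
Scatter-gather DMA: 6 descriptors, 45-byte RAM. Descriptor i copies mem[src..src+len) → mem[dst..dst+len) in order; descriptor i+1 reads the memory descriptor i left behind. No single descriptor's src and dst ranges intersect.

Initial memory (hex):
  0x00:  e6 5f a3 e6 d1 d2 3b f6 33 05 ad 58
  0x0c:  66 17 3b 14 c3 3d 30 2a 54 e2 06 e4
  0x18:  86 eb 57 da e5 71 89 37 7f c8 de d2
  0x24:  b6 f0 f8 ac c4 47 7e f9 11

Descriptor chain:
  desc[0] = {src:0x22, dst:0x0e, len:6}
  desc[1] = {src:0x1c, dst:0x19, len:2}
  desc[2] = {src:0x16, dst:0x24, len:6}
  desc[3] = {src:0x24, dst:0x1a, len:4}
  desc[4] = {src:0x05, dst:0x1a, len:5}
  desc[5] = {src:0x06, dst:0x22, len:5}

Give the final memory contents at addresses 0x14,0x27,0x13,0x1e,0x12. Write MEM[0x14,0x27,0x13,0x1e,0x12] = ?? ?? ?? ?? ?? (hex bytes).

MEM[0x14,0x27,0x13,0x1e,0x12] = 54 e5 ac 05 f8

  after D0: wrote 6B at 0x0e = ded2b6f0f8ac
  after D1: wrote 2B at 0x19 = e571
  after D2: wrote 6B at 0x24 = 06e486e571da
  after D3: wrote 4B at 0x1a = 06e486e5
  after D4: wrote 5B at 0x1a = d23bf63305
  after D5: wrote 5B at 0x22 = 3bf63305ad
query mem[0x14]=0x54, mem[0x27]=0xe5, mem[0x13]=0xac, mem[0x1e]=0x05, mem[0x12]=0xf8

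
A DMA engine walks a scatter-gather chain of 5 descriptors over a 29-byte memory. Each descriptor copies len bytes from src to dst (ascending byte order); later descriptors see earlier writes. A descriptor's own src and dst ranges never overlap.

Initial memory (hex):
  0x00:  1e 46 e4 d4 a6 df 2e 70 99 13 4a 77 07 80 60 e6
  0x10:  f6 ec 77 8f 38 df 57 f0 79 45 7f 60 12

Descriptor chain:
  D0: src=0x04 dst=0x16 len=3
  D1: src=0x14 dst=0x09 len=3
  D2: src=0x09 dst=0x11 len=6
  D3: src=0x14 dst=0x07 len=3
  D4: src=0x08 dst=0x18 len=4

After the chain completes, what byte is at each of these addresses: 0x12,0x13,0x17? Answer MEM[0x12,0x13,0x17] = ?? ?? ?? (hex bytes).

MEM[0x12,0x13,0x17] = df a6 df

[0] 0x04->0x16 len=3 : a6 df 2e
[1] 0x14->0x09 len=3 : 38 df a6
[2] 0x09->0x11 len=6 : 38 df a6 07 80 60
[3] 0x14->0x07 len=3 : 07 80 60
[4] 0x08->0x18 len=4 : 80 60 df a6
query mem[0x12]=0xdf, mem[0x13]=0xa6, mem[0x17]=0xdf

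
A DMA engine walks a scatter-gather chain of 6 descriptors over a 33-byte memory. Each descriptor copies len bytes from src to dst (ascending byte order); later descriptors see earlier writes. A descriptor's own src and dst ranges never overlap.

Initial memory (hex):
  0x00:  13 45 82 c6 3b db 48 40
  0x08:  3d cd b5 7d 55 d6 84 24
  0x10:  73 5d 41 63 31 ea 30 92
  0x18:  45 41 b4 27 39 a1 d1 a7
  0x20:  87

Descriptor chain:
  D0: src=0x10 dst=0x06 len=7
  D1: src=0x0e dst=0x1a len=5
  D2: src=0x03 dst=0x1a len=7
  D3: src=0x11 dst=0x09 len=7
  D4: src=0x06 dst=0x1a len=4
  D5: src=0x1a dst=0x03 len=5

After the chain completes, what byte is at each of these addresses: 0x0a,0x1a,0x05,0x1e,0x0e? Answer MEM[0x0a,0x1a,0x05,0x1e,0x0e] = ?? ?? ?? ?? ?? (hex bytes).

  after D0: wrote 7B at 0x06 = 735d416331ea30
  after D1: wrote 5B at 0x1a = 8424735d41
  after D2: wrote 7B at 0x1a = c63bdb735d4163
  after D3: wrote 7B at 0x09 = 5d416331ea3092
  after D4: wrote 4B at 0x1a = 735d415d
  after D5: wrote 5B at 0x03 = 735d415d5d
query mem[0x0a]=0x41, mem[0x1a]=0x73, mem[0x05]=0x41, mem[0x1e]=0x5d, mem[0x0e]=0x30

MEM[0x0a,0x1a,0x05,0x1e,0x0e] = 41 73 41 5d 30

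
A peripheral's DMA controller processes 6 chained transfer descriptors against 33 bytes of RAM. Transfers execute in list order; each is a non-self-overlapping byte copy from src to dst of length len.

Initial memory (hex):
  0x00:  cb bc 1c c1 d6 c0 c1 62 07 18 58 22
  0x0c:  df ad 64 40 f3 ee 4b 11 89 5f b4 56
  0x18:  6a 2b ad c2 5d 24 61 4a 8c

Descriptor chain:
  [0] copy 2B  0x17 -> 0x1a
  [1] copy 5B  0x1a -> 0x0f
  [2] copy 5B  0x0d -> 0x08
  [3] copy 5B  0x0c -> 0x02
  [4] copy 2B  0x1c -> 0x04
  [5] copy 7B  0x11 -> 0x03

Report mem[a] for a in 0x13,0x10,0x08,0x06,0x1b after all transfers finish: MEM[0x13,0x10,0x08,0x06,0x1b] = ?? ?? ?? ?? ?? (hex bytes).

MEM[0x13,0x10,0x08,0x06,0x1b] = 61 6a b4 89 6a

D0: mem[0x1a..0x1b] <- [56 6a]
D1: mem[0x0f..0x13] <- [56 6a 5d 24 61]
D2: mem[0x08..0x0c] <- [ad 64 56 6a 5d]
D3: mem[0x02..0x06] <- [5d ad 64 56 6a]
D4: mem[0x04..0x05] <- [5d 24]
D5: mem[0x03..0x09] <- [5d 24 61 89 5f b4 56]
query mem[0x13]=0x61, mem[0x10]=0x6a, mem[0x08]=0xb4, mem[0x06]=0x89, mem[0x1b]=0x6a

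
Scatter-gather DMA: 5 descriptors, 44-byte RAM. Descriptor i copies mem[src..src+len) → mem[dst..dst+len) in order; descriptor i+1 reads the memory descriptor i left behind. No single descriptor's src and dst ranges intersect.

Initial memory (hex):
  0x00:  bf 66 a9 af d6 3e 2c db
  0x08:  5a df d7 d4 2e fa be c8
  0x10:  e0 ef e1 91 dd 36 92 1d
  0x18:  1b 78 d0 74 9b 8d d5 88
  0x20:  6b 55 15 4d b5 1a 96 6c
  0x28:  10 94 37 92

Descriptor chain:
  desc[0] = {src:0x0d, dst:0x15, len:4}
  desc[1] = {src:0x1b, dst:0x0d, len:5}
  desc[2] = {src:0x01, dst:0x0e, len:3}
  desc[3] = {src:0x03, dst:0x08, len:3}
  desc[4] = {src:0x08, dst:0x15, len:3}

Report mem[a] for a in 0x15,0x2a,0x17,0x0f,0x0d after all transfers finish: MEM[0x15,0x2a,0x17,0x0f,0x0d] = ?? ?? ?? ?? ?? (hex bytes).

D0: mem[0x15..0x18] <- [fa be c8 e0]
D1: mem[0x0d..0x11] <- [74 9b 8d d5 88]
D2: mem[0x0e..0x10] <- [66 a9 af]
D3: mem[0x08..0x0a] <- [af d6 3e]
D4: mem[0x15..0x17] <- [af d6 3e]
query mem[0x15]=0xaf, mem[0x2a]=0x37, mem[0x17]=0x3e, mem[0x0f]=0xa9, mem[0x0d]=0x74

MEM[0x15,0x2a,0x17,0x0f,0x0d] = af 37 3e a9 74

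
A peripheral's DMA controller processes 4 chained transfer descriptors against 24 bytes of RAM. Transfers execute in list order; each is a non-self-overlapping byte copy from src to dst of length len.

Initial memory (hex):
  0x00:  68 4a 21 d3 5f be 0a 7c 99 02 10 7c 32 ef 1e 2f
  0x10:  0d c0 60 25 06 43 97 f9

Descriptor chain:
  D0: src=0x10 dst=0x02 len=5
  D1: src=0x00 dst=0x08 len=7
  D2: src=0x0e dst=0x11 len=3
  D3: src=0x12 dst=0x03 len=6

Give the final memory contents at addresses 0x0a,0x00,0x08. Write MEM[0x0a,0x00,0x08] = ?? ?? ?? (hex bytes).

[0] 0x10->0x02 len=5 : 0d c0 60 25 06
[1] 0x00->0x08 len=7 : 68 4a 0d c0 60 25 06
[2] 0x0e->0x11 len=3 : 06 2f 0d
[3] 0x12->0x03 len=6 : 2f 0d 06 43 97 f9
query mem[0x0a]=0x0d, mem[0x00]=0x68, mem[0x08]=0xf9

MEM[0x0a,0x00,0x08] = 0d 68 f9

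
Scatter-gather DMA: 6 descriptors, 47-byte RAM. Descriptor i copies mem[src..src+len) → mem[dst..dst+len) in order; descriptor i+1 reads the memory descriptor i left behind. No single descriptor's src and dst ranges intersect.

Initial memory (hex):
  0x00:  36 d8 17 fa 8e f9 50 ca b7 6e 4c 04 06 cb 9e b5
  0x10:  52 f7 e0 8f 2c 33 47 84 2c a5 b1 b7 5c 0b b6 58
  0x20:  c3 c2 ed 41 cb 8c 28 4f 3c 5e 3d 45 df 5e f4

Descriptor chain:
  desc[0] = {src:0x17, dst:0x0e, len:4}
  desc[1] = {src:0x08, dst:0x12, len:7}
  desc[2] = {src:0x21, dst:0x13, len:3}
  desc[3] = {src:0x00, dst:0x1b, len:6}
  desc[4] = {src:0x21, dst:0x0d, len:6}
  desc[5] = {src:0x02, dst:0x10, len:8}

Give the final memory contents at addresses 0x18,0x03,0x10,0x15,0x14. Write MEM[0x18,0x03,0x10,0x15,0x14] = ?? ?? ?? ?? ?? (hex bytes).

#0 dst[0x0e+4] := {0x84,0x2c,0xa5,0xb1}
#1 dst[0x12+7] := {0xb7,0x6e,0x4c,0x04,0x06,0xcb,0x84}
#2 dst[0x13+3] := {0xc2,0xed,0x41}
#3 dst[0x1b+6] := {0x36,0xd8,0x17,0xfa,0x8e,0xf9}
#4 dst[0x0d+6] := {0xc2,0xed,0x41,0xcb,0x8c,0x28}
#5 dst[0x10+8] := {0x17,0xfa,0x8e,0xf9,0x50,0xca,0xb7,0x6e}
query mem[0x18]=0x84, mem[0x03]=0xfa, mem[0x10]=0x17, mem[0x15]=0xca, mem[0x14]=0x50

MEM[0x18,0x03,0x10,0x15,0x14] = 84 fa 17 ca 50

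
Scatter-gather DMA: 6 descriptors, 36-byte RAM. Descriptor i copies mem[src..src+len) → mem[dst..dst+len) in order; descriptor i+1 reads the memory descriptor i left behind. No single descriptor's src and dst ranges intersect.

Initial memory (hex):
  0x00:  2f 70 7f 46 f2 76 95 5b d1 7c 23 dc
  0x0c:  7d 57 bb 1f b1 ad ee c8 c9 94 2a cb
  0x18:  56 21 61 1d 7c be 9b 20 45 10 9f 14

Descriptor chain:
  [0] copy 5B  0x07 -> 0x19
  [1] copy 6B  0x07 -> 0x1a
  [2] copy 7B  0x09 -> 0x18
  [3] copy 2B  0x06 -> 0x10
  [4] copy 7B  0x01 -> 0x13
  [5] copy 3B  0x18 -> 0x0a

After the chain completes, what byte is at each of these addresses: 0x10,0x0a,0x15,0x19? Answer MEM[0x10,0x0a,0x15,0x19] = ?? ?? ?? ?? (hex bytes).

[0] 0x07->0x19 len=5 : 5b d1 7c 23 dc
[1] 0x07->0x1a len=6 : 5b d1 7c 23 dc 7d
[2] 0x09->0x18 len=7 : 7c 23 dc 7d 57 bb 1f
[3] 0x06->0x10 len=2 : 95 5b
[4] 0x01->0x13 len=7 : 70 7f 46 f2 76 95 5b
[5] 0x18->0x0a len=3 : 95 5b dc
query mem[0x10]=0x95, mem[0x0a]=0x95, mem[0x15]=0x46, mem[0x19]=0x5b

MEM[0x10,0x0a,0x15,0x19] = 95 95 46 5b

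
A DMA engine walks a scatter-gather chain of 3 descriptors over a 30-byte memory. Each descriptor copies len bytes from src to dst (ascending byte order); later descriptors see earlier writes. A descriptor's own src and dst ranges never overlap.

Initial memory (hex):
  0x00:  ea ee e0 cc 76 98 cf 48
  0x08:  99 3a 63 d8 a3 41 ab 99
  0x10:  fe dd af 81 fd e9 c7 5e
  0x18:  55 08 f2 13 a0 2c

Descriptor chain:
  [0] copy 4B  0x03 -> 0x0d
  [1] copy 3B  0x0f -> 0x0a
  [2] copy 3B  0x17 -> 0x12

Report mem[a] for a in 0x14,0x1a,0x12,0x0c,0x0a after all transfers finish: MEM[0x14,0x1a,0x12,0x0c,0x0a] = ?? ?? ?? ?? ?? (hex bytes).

  after D0: wrote 4B at 0x0d = cc7698cf
  after D1: wrote 3B at 0x0a = 98cfdd
  after D2: wrote 3B at 0x12 = 5e5508
query mem[0x14]=0x08, mem[0x1a]=0xf2, mem[0x12]=0x5e, mem[0x0c]=0xdd, mem[0x0a]=0x98

MEM[0x14,0x1a,0x12,0x0c,0x0a] = 08 f2 5e dd 98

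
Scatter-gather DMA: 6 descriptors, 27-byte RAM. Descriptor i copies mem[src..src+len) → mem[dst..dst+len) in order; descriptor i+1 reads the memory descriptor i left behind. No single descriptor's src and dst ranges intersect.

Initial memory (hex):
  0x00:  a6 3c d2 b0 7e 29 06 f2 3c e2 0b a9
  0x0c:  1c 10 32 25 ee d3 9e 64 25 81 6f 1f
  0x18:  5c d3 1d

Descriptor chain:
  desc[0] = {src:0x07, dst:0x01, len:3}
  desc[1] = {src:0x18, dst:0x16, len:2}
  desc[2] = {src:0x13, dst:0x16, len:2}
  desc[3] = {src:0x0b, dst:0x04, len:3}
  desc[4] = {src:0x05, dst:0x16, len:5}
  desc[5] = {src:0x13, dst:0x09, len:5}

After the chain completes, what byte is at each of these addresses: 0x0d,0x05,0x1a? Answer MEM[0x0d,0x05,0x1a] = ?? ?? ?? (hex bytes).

[0] 0x07->0x01 len=3 : f2 3c e2
[1] 0x18->0x16 len=2 : 5c d3
[2] 0x13->0x16 len=2 : 64 25
[3] 0x0b->0x04 len=3 : a9 1c 10
[4] 0x05->0x16 len=5 : 1c 10 f2 3c e2
[5] 0x13->0x09 len=5 : 64 25 81 1c 10
query mem[0x0d]=0x10, mem[0x05]=0x1c, mem[0x1a]=0xe2

MEM[0x0d,0x05,0x1a] = 10 1c e2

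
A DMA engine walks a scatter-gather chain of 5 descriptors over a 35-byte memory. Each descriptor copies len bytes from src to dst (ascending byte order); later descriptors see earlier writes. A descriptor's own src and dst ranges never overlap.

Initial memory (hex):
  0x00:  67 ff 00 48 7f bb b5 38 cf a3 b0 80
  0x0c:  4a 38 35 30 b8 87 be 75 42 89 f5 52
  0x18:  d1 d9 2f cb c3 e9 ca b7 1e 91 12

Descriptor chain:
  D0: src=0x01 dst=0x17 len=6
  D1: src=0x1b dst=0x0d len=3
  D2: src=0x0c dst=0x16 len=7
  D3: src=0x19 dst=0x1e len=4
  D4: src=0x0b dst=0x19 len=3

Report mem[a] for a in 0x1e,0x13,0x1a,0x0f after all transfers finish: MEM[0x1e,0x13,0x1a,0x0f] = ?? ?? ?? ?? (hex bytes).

MEM[0x1e,0x13,0x1a,0x0f] = e9 75 4a e9

#0 dst[0x17+6] := {0xff,0x00,0x48,0x7f,0xbb,0xb5}
#1 dst[0x0d+3] := {0xbb,0xb5,0xe9}
#2 dst[0x16+7] := {0x4a,0xbb,0xb5,0xe9,0xb8,0x87,0xbe}
#3 dst[0x1e+4] := {0xe9,0xb8,0x87,0xbe}
#4 dst[0x19+3] := {0x80,0x4a,0xbb}
query mem[0x1e]=0xe9, mem[0x13]=0x75, mem[0x1a]=0x4a, mem[0x0f]=0xe9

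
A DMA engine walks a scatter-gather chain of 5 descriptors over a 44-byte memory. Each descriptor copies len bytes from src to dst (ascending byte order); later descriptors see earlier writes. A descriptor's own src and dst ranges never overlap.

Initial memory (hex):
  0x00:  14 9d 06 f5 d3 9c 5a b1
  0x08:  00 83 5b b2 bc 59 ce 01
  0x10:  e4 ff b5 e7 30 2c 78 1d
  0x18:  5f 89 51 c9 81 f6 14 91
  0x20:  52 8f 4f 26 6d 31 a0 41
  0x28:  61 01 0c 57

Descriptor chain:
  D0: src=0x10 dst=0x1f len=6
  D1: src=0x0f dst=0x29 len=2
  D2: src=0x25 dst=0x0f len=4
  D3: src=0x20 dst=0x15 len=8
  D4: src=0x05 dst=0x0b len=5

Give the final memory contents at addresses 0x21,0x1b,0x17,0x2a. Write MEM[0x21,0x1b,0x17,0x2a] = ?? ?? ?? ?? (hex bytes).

#0 dst[0x1f+6] := {0xe4,0xff,0xb5,0xe7,0x30,0x2c}
#1 dst[0x29+2] := {0x01,0xe4}
#2 dst[0x0f+4] := {0x31,0xa0,0x41,0x61}
#3 dst[0x15+8] := {0xff,0xb5,0xe7,0x30,0x2c,0x31,0xa0,0x41}
#4 dst[0x0b+5] := {0x9c,0x5a,0xb1,0x00,0x83}
query mem[0x21]=0xb5, mem[0x1b]=0xa0, mem[0x17]=0xe7, mem[0x2a]=0xe4

MEM[0x21,0x1b,0x17,0x2a] = b5 a0 e7 e4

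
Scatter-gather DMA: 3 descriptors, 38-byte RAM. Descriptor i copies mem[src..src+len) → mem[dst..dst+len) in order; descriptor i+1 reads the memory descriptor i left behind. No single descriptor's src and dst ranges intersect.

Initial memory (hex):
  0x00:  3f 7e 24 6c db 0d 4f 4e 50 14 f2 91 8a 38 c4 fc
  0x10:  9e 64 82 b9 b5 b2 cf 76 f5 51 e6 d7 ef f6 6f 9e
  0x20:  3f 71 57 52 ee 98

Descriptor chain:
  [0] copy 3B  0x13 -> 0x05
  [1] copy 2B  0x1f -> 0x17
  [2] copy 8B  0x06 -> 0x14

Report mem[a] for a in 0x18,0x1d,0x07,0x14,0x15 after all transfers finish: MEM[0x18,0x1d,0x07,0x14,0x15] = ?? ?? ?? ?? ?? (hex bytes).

  after D0: wrote 3B at 0x05 = b9b5b2
  after D1: wrote 2B at 0x17 = 9e3f
  after D2: wrote 8B at 0x14 = b5b25014f2918a38
query mem[0x18]=0xf2, mem[0x1d]=0xf6, mem[0x07]=0xb2, mem[0x14]=0xb5, mem[0x15]=0xb2

MEM[0x18,0x1d,0x07,0x14,0x15] = f2 f6 b2 b5 b2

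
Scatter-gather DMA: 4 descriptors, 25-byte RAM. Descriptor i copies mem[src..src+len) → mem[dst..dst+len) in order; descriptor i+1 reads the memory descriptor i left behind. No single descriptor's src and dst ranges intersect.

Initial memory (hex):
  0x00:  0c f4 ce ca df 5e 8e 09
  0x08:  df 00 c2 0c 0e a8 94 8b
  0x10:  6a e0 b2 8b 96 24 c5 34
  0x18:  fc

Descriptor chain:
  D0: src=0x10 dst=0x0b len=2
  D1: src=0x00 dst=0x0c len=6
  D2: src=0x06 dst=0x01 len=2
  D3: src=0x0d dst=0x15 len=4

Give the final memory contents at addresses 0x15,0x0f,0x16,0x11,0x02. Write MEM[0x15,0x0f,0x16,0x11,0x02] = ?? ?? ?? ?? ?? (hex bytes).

MEM[0x15,0x0f,0x16,0x11,0x02] = f4 ca ce 5e 09

D0: mem[0x0b..0x0c] <- [6a e0]
D1: mem[0x0c..0x11] <- [0c f4 ce ca df 5e]
D2: mem[0x01..0x02] <- [8e 09]
D3: mem[0x15..0x18] <- [f4 ce ca df]
query mem[0x15]=0xf4, mem[0x0f]=0xca, mem[0x16]=0xce, mem[0x11]=0x5e, mem[0x02]=0x09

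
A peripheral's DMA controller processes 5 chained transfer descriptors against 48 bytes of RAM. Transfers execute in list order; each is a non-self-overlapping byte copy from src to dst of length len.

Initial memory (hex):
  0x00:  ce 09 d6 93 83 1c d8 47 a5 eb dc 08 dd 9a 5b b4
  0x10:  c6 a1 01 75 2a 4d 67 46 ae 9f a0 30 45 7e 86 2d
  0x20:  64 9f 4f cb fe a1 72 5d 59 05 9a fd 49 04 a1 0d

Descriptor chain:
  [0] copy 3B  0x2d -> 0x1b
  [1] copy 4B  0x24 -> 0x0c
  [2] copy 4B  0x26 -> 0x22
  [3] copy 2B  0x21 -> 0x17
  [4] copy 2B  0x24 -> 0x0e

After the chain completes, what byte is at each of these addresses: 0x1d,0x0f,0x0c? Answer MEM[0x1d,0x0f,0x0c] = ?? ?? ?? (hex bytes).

#0 dst[0x1b+3] := {0x04,0xa1,0x0d}
#1 dst[0x0c+4] := {0xfe,0xa1,0x72,0x5d}
#2 dst[0x22+4] := {0x72,0x5d,0x59,0x05}
#3 dst[0x17+2] := {0x9f,0x72}
#4 dst[0x0e+2] := {0x59,0x05}
query mem[0x1d]=0x0d, mem[0x0f]=0x05, mem[0x0c]=0xfe

MEM[0x1d,0x0f,0x0c] = 0d 05 fe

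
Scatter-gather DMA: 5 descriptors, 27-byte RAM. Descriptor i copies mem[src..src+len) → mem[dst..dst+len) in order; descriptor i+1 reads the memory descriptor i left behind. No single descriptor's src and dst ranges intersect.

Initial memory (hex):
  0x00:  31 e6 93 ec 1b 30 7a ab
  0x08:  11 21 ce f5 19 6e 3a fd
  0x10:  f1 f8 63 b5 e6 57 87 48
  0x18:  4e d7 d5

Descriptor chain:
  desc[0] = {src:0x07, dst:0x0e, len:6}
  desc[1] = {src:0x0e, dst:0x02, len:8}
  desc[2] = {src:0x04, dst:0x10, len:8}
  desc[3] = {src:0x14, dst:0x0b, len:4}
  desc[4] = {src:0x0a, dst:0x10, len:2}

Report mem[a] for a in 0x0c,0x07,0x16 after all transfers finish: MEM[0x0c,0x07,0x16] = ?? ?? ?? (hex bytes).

MEM[0x0c,0x07,0x16] = 57 19 ce

#0 dst[0x0e+6] := {0xab,0x11,0x21,0xce,0xf5,0x19}
#1 dst[0x02+8] := {0xab,0x11,0x21,0xce,0xf5,0x19,0xe6,0x57}
#2 dst[0x10+8] := {0x21,0xce,0xf5,0x19,0xe6,0x57,0xce,0xf5}
#3 dst[0x0b+4] := {0xe6,0x57,0xce,0xf5}
#4 dst[0x10+2] := {0xce,0xe6}
query mem[0x0c]=0x57, mem[0x07]=0x19, mem[0x16]=0xce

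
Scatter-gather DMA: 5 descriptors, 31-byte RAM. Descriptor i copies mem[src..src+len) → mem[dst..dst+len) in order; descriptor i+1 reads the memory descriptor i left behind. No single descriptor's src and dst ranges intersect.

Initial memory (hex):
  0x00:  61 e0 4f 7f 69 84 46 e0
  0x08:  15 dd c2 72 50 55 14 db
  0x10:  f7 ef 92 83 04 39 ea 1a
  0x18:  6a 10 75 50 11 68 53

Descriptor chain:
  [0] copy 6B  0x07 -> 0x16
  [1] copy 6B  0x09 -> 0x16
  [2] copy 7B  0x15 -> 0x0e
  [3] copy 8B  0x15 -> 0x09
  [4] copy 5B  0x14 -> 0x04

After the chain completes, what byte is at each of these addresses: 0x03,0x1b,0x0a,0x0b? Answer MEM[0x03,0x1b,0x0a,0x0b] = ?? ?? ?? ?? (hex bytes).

MEM[0x03,0x1b,0x0a,0x0b] = 7f 14 dd c2

#0 dst[0x16+6] := {0xe0,0x15,0xdd,0xc2,0x72,0x50}
#1 dst[0x16+6] := {0xdd,0xc2,0x72,0x50,0x55,0x14}
#2 dst[0x0e+7] := {0x39,0xdd,0xc2,0x72,0x50,0x55,0x14}
#3 dst[0x09+8] := {0x39,0xdd,0xc2,0x72,0x50,0x55,0x14,0x11}
#4 dst[0x04+5] := {0x14,0x39,0xdd,0xc2,0x72}
query mem[0x03]=0x7f, mem[0x1b]=0x14, mem[0x0a]=0xdd, mem[0x0b]=0xc2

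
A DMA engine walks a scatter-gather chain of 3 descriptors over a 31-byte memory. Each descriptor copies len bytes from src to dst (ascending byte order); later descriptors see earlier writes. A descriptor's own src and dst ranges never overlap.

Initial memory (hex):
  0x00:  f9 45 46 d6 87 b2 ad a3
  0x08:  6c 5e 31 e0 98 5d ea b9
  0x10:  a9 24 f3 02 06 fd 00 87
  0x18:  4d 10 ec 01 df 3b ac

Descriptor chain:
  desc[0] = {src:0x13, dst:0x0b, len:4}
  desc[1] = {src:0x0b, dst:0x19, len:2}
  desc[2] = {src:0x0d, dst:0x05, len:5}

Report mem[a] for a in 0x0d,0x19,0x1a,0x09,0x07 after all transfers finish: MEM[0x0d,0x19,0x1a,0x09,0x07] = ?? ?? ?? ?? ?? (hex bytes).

#0 dst[0x0b+4] := {0x02,0x06,0xfd,0x00}
#1 dst[0x19+2] := {0x02,0x06}
#2 dst[0x05+5] := {0xfd,0x00,0xb9,0xa9,0x24}
query mem[0x0d]=0xfd, mem[0x19]=0x02, mem[0x1a]=0x06, mem[0x09]=0x24, mem[0x07]=0xb9

MEM[0x0d,0x19,0x1a,0x09,0x07] = fd 02 06 24 b9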